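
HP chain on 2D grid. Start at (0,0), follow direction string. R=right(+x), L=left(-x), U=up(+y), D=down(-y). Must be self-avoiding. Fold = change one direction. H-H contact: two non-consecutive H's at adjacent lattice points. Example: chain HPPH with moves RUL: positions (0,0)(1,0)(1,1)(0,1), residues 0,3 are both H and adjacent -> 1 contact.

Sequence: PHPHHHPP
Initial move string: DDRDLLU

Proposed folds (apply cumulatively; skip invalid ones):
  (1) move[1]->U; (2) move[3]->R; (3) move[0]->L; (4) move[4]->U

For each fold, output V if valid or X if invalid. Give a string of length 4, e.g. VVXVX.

Initial: DDRDLLU -> [(0, 0), (0, -1), (0, -2), (1, -2), (1, -3), (0, -3), (-1, -3), (-1, -2)]
Fold 1: move[1]->U => DURDLLU INVALID (collision), skipped
Fold 2: move[3]->R => DDRRLLU INVALID (collision), skipped
Fold 3: move[0]->L => LDRDLLU VALID
Fold 4: move[4]->U => LDRDULU INVALID (collision), skipped

Answer: XXVX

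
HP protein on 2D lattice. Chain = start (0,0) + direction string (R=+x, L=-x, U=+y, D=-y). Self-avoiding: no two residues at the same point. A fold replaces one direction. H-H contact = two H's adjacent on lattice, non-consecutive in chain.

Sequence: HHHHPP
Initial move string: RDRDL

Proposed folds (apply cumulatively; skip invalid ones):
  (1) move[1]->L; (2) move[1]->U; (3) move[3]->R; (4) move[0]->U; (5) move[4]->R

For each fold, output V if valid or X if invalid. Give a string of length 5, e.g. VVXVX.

Initial: RDRDL -> [(0, 0), (1, 0), (1, -1), (2, -1), (2, -2), (1, -2)]
Fold 1: move[1]->L => RLRDL INVALID (collision), skipped
Fold 2: move[1]->U => RURDL INVALID (collision), skipped
Fold 3: move[3]->R => RDRRL INVALID (collision), skipped
Fold 4: move[0]->U => UDRDL INVALID (collision), skipped
Fold 5: move[4]->R => RDRDR VALID

Answer: XXXXV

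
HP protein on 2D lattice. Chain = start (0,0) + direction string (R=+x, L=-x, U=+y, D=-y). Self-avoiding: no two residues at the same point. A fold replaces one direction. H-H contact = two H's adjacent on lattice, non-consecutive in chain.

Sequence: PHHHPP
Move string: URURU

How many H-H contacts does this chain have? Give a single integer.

Positions: [(0, 0), (0, 1), (1, 1), (1, 2), (2, 2), (2, 3)]
No H-H contacts found.

Answer: 0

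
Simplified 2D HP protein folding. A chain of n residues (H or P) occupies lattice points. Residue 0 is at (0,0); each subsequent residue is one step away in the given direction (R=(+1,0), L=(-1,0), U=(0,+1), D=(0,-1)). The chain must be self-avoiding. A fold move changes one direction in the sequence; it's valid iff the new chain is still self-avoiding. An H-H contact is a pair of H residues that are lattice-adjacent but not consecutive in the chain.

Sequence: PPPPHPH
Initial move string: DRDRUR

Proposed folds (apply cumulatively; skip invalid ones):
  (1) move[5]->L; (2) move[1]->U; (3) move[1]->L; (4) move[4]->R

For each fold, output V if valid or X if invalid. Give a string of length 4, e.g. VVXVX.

Answer: XXXV

Derivation:
Initial: DRDRUR -> [(0, 0), (0, -1), (1, -1), (1, -2), (2, -2), (2, -1), (3, -1)]
Fold 1: move[5]->L => DRDRUL INVALID (collision), skipped
Fold 2: move[1]->U => DUDRUR INVALID (collision), skipped
Fold 3: move[1]->L => DLDRUR INVALID (collision), skipped
Fold 4: move[4]->R => DRDRRR VALID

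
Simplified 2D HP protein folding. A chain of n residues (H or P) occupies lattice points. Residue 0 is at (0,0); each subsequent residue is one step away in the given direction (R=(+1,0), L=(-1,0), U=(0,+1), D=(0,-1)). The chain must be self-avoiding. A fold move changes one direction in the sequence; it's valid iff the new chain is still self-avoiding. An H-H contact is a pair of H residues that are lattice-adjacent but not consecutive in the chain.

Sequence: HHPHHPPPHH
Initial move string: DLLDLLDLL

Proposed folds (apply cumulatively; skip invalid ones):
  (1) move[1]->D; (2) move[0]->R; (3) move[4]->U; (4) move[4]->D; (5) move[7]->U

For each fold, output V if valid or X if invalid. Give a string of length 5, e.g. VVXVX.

Initial: DLLDLLDLL -> [(0, 0), (0, -1), (-1, -1), (-2, -1), (-2, -2), (-3, -2), (-4, -2), (-4, -3), (-5, -3), (-6, -3)]
Fold 1: move[1]->D => DDLDLLDLL VALID
Fold 2: move[0]->R => RDLDLLDLL VALID
Fold 3: move[4]->U => RDLDULDLL INVALID (collision), skipped
Fold 4: move[4]->D => RDLDDLDLL VALID
Fold 5: move[7]->U => RDLDDLDUL INVALID (collision), skipped

Answer: VVXVX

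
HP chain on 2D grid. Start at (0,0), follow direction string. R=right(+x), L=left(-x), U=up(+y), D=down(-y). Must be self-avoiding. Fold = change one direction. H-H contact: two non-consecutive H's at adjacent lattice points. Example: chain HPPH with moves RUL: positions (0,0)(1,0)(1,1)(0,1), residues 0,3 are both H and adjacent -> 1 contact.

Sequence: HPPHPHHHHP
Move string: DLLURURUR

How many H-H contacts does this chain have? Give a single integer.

Answer: 2

Derivation:
Positions: [(0, 0), (0, -1), (-1, -1), (-2, -1), (-2, 0), (-1, 0), (-1, 1), (0, 1), (0, 2), (1, 2)]
H-H contact: residue 0 @(0,0) - residue 5 @(-1, 0)
H-H contact: residue 0 @(0,0) - residue 7 @(0, 1)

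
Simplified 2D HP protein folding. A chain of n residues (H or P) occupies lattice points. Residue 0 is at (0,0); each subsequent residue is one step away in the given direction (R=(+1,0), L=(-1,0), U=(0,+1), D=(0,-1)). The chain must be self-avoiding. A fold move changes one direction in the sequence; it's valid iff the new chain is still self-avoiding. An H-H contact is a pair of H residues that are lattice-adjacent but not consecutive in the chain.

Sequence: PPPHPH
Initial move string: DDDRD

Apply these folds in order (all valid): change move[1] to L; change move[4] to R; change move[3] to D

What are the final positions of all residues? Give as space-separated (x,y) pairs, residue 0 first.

Answer: (0,0) (0,-1) (-1,-1) (-1,-2) (-1,-3) (0,-3)

Derivation:
Initial moves: DDDRD
Fold: move[1]->L => DLDRD (positions: [(0, 0), (0, -1), (-1, -1), (-1, -2), (0, -2), (0, -3)])
Fold: move[4]->R => DLDRR (positions: [(0, 0), (0, -1), (-1, -1), (-1, -2), (0, -2), (1, -2)])
Fold: move[3]->D => DLDDR (positions: [(0, 0), (0, -1), (-1, -1), (-1, -2), (-1, -3), (0, -3)])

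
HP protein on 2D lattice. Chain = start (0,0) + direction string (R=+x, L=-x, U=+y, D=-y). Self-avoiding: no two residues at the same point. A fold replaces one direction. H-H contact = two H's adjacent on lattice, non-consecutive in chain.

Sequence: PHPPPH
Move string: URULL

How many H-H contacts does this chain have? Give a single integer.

Positions: [(0, 0), (0, 1), (1, 1), (1, 2), (0, 2), (-1, 2)]
No H-H contacts found.

Answer: 0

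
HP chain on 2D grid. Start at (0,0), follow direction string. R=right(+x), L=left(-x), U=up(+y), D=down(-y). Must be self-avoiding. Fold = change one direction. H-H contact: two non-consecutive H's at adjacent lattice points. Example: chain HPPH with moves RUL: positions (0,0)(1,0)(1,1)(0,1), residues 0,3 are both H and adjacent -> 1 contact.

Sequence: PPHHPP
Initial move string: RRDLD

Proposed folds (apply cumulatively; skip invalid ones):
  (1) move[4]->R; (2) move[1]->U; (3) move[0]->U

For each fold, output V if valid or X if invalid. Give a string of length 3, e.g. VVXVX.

Initial: RRDLD -> [(0, 0), (1, 0), (2, 0), (2, -1), (1, -1), (1, -2)]
Fold 1: move[4]->R => RRDLR INVALID (collision), skipped
Fold 2: move[1]->U => RUDLD INVALID (collision), skipped
Fold 3: move[0]->U => URDLD INVALID (collision), skipped

Answer: XXX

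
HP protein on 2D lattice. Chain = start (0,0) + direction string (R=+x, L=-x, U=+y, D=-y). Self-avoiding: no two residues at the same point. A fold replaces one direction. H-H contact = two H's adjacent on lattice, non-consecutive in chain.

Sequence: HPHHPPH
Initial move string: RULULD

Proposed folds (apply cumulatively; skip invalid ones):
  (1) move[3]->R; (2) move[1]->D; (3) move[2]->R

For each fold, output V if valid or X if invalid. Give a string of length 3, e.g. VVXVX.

Answer: XXX

Derivation:
Initial: RULULD -> [(0, 0), (1, 0), (1, 1), (0, 1), (0, 2), (-1, 2), (-1, 1)]
Fold 1: move[3]->R => RULRLD INVALID (collision), skipped
Fold 2: move[1]->D => RDLULD INVALID (collision), skipped
Fold 3: move[2]->R => RURULD INVALID (collision), skipped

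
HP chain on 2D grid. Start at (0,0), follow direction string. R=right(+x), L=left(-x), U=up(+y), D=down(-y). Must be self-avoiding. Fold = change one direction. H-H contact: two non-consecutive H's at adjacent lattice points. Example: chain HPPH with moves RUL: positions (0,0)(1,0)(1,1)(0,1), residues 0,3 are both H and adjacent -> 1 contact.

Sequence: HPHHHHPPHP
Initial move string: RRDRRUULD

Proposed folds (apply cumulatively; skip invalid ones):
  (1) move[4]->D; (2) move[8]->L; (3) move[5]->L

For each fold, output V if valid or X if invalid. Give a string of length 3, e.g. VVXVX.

Answer: XVX

Derivation:
Initial: RRDRRUULD -> [(0, 0), (1, 0), (2, 0), (2, -1), (3, -1), (4, -1), (4, 0), (4, 1), (3, 1), (3, 0)]
Fold 1: move[4]->D => RRDRDUULD INVALID (collision), skipped
Fold 2: move[8]->L => RRDRRUULL VALID
Fold 3: move[5]->L => RRDRRLULL INVALID (collision), skipped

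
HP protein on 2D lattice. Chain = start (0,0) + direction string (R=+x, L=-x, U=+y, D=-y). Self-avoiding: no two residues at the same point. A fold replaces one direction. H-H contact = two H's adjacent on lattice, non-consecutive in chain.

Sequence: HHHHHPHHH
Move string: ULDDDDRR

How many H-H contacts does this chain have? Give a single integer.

Answer: 1

Derivation:
Positions: [(0, 0), (0, 1), (-1, 1), (-1, 0), (-1, -1), (-1, -2), (-1, -3), (0, -3), (1, -3)]
H-H contact: residue 0 @(0,0) - residue 3 @(-1, 0)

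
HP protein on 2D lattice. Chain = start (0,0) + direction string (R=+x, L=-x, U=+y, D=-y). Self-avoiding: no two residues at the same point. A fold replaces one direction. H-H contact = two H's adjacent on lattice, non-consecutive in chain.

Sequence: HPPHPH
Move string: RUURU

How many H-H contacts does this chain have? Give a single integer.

Positions: [(0, 0), (1, 0), (1, 1), (1, 2), (2, 2), (2, 3)]
No H-H contacts found.

Answer: 0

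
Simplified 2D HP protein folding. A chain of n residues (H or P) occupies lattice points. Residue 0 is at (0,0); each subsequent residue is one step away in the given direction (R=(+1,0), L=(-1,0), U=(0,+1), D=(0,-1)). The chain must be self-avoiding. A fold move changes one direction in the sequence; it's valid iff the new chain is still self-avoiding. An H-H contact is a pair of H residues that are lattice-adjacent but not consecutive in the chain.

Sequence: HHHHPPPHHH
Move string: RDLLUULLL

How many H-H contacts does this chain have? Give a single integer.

Answer: 1

Derivation:
Positions: [(0, 0), (1, 0), (1, -1), (0, -1), (-1, -1), (-1, 0), (-1, 1), (-2, 1), (-3, 1), (-4, 1)]
H-H contact: residue 0 @(0,0) - residue 3 @(0, -1)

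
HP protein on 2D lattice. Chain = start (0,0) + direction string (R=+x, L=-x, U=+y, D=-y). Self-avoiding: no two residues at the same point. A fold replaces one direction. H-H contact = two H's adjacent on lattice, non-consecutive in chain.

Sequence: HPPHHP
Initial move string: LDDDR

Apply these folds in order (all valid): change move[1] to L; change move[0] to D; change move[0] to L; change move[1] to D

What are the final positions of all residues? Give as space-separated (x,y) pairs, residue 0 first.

Initial moves: LDDDR
Fold: move[1]->L => LLDDR (positions: [(0, 0), (-1, 0), (-2, 0), (-2, -1), (-2, -2), (-1, -2)])
Fold: move[0]->D => DLDDR (positions: [(0, 0), (0, -1), (-1, -1), (-1, -2), (-1, -3), (0, -3)])
Fold: move[0]->L => LLDDR (positions: [(0, 0), (-1, 0), (-2, 0), (-2, -1), (-2, -2), (-1, -2)])
Fold: move[1]->D => LDDDR (positions: [(0, 0), (-1, 0), (-1, -1), (-1, -2), (-1, -3), (0, -3)])

Answer: (0,0) (-1,0) (-1,-1) (-1,-2) (-1,-3) (0,-3)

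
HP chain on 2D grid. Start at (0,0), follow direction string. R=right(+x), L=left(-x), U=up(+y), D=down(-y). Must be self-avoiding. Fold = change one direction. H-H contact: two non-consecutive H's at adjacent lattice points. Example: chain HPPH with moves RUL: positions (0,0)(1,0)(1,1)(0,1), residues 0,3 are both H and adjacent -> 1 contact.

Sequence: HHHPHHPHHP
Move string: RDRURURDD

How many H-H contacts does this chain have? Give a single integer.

Positions: [(0, 0), (1, 0), (1, -1), (2, -1), (2, 0), (3, 0), (3, 1), (4, 1), (4, 0), (4, -1)]
H-H contact: residue 1 @(1,0) - residue 4 @(2, 0)
H-H contact: residue 5 @(3,0) - residue 8 @(4, 0)

Answer: 2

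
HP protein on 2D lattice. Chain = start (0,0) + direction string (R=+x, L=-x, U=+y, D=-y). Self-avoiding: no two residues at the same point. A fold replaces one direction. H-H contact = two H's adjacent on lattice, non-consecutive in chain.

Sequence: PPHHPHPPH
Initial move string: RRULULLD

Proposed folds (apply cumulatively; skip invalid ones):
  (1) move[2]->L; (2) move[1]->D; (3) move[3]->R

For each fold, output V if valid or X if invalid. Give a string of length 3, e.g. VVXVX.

Initial: RRULULLD -> [(0, 0), (1, 0), (2, 0), (2, 1), (1, 1), (1, 2), (0, 2), (-1, 2), (-1, 1)]
Fold 1: move[2]->L => RRLLULLD INVALID (collision), skipped
Fold 2: move[1]->D => RDULULLD INVALID (collision), skipped
Fold 3: move[3]->R => RRURULLD VALID

Answer: XXV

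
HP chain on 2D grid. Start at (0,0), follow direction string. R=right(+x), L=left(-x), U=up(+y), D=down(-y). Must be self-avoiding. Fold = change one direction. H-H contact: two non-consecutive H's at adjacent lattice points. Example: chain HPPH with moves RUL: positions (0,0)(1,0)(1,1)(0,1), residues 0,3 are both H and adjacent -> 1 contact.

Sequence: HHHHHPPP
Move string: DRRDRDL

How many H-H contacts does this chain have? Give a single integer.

Answer: 0

Derivation:
Positions: [(0, 0), (0, -1), (1, -1), (2, -1), (2, -2), (3, -2), (3, -3), (2, -3)]
No H-H contacts found.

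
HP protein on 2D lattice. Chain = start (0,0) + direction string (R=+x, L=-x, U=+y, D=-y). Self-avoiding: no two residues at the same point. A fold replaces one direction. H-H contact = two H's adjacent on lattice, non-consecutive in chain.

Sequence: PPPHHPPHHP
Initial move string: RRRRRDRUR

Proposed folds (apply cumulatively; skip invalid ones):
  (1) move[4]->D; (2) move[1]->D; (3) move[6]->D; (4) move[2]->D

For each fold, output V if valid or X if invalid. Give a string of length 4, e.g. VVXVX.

Initial: RRRRRDRUR -> [(0, 0), (1, 0), (2, 0), (3, 0), (4, 0), (5, 0), (5, -1), (6, -1), (6, 0), (7, 0)]
Fold 1: move[4]->D => RRRRDDRUR VALID
Fold 2: move[1]->D => RDRRDDRUR VALID
Fold 3: move[6]->D => RDRRDDDUR INVALID (collision), skipped
Fold 4: move[2]->D => RDDRDDRUR VALID

Answer: VVXV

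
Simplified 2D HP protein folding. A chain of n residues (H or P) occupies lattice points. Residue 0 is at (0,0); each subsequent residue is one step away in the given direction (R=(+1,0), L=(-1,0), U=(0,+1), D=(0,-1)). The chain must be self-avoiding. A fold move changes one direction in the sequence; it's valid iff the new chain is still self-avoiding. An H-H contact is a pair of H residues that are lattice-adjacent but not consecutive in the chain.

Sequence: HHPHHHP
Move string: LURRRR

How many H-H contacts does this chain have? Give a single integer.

Answer: 1

Derivation:
Positions: [(0, 0), (-1, 0), (-1, 1), (0, 1), (1, 1), (2, 1), (3, 1)]
H-H contact: residue 0 @(0,0) - residue 3 @(0, 1)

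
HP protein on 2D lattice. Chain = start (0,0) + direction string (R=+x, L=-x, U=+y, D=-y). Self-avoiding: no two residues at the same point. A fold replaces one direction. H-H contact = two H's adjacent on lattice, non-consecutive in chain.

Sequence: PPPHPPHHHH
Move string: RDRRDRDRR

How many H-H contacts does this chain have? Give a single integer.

Answer: 0

Derivation:
Positions: [(0, 0), (1, 0), (1, -1), (2, -1), (3, -1), (3, -2), (4, -2), (4, -3), (5, -3), (6, -3)]
No H-H contacts found.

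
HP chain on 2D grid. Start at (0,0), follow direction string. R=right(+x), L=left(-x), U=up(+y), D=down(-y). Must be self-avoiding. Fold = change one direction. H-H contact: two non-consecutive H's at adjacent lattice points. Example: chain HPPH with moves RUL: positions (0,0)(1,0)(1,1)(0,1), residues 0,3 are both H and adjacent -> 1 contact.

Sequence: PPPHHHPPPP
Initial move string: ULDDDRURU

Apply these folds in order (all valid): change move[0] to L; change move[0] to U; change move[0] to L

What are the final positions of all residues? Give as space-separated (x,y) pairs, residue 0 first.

Answer: (0,0) (-1,0) (-2,0) (-2,-1) (-2,-2) (-2,-3) (-1,-3) (-1,-2) (0,-2) (0,-1)

Derivation:
Initial moves: ULDDDRURU
Fold: move[0]->L => LLDDDRURU (positions: [(0, 0), (-1, 0), (-2, 0), (-2, -1), (-2, -2), (-2, -3), (-1, -3), (-1, -2), (0, -2), (0, -1)])
Fold: move[0]->U => ULDDDRURU (positions: [(0, 0), (0, 1), (-1, 1), (-1, 0), (-1, -1), (-1, -2), (0, -2), (0, -1), (1, -1), (1, 0)])
Fold: move[0]->L => LLDDDRURU (positions: [(0, 0), (-1, 0), (-2, 0), (-2, -1), (-2, -2), (-2, -3), (-1, -3), (-1, -2), (0, -2), (0, -1)])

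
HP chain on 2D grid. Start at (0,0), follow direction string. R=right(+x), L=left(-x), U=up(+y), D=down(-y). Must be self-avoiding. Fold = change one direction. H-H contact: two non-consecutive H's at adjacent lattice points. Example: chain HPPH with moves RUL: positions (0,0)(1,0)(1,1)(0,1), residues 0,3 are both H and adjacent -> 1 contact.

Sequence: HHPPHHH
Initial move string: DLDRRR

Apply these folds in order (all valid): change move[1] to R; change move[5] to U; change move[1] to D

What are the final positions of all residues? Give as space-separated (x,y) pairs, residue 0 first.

Answer: (0,0) (0,-1) (0,-2) (0,-3) (1,-3) (2,-3) (2,-2)

Derivation:
Initial moves: DLDRRR
Fold: move[1]->R => DRDRRR (positions: [(0, 0), (0, -1), (1, -1), (1, -2), (2, -2), (3, -2), (4, -2)])
Fold: move[5]->U => DRDRRU (positions: [(0, 0), (0, -1), (1, -1), (1, -2), (2, -2), (3, -2), (3, -1)])
Fold: move[1]->D => DDDRRU (positions: [(0, 0), (0, -1), (0, -2), (0, -3), (1, -3), (2, -3), (2, -2)])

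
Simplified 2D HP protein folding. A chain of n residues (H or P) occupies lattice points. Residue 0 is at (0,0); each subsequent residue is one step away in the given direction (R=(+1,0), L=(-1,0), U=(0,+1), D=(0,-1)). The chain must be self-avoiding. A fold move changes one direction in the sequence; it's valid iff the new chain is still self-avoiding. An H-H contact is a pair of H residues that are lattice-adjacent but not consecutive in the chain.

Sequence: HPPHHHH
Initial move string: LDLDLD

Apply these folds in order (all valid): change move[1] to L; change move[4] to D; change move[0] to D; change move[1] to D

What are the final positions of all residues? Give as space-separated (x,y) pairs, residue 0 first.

Initial moves: LDLDLD
Fold: move[1]->L => LLLDLD (positions: [(0, 0), (-1, 0), (-2, 0), (-3, 0), (-3, -1), (-4, -1), (-4, -2)])
Fold: move[4]->D => LLLDDD (positions: [(0, 0), (-1, 0), (-2, 0), (-3, 0), (-3, -1), (-3, -2), (-3, -3)])
Fold: move[0]->D => DLLDDD (positions: [(0, 0), (0, -1), (-1, -1), (-2, -1), (-2, -2), (-2, -3), (-2, -4)])
Fold: move[1]->D => DDLDDD (positions: [(0, 0), (0, -1), (0, -2), (-1, -2), (-1, -3), (-1, -4), (-1, -5)])

Answer: (0,0) (0,-1) (0,-2) (-1,-2) (-1,-3) (-1,-4) (-1,-5)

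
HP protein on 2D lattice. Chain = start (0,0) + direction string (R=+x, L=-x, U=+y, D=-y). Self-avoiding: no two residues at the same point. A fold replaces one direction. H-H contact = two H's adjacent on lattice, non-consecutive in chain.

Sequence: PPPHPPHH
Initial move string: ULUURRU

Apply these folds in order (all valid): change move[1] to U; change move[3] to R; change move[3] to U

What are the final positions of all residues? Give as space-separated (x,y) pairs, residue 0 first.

Answer: (0,0) (0,1) (0,2) (0,3) (0,4) (1,4) (2,4) (2,5)

Derivation:
Initial moves: ULUURRU
Fold: move[1]->U => UUUURRU (positions: [(0, 0), (0, 1), (0, 2), (0, 3), (0, 4), (1, 4), (2, 4), (2, 5)])
Fold: move[3]->R => UUURRRU (positions: [(0, 0), (0, 1), (0, 2), (0, 3), (1, 3), (2, 3), (3, 3), (3, 4)])
Fold: move[3]->U => UUUURRU (positions: [(0, 0), (0, 1), (0, 2), (0, 3), (0, 4), (1, 4), (2, 4), (2, 5)])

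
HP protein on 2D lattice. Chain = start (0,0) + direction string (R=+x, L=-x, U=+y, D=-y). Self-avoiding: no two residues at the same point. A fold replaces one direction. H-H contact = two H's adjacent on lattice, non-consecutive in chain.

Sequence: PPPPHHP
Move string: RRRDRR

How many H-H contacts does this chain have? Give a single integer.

Answer: 0

Derivation:
Positions: [(0, 0), (1, 0), (2, 0), (3, 0), (3, -1), (4, -1), (5, -1)]
No H-H contacts found.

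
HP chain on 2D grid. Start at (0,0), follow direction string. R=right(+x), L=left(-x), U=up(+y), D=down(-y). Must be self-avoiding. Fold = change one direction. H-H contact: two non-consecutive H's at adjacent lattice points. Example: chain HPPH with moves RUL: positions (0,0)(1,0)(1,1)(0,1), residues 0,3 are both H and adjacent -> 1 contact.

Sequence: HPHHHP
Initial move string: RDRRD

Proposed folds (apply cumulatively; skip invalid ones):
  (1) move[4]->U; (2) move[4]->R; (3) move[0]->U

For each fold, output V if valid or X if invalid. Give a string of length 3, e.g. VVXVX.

Initial: RDRRD -> [(0, 0), (1, 0), (1, -1), (2, -1), (3, -1), (3, -2)]
Fold 1: move[4]->U => RDRRU VALID
Fold 2: move[4]->R => RDRRR VALID
Fold 3: move[0]->U => UDRRR INVALID (collision), skipped

Answer: VVX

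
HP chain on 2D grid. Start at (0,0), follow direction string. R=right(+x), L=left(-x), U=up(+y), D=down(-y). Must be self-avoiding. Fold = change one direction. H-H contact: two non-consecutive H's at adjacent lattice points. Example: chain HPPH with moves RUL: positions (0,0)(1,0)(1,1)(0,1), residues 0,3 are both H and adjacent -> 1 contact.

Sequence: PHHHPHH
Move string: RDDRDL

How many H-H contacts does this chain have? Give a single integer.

Answer: 1

Derivation:
Positions: [(0, 0), (1, 0), (1, -1), (1, -2), (2, -2), (2, -3), (1, -3)]
H-H contact: residue 3 @(1,-2) - residue 6 @(1, -3)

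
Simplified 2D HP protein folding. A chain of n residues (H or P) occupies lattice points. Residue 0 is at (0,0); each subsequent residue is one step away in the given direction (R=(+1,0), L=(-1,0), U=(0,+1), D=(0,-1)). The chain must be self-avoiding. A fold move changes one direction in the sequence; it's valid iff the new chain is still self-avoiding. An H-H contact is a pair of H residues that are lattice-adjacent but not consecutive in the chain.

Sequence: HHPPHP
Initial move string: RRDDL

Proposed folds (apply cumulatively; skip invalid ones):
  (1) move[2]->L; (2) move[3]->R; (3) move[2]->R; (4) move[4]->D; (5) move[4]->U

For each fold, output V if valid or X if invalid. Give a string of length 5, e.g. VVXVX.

Answer: XXVVX

Derivation:
Initial: RRDDL -> [(0, 0), (1, 0), (2, 0), (2, -1), (2, -2), (1, -2)]
Fold 1: move[2]->L => RRLDL INVALID (collision), skipped
Fold 2: move[3]->R => RRDRL INVALID (collision), skipped
Fold 3: move[2]->R => RRRDL VALID
Fold 4: move[4]->D => RRRDD VALID
Fold 5: move[4]->U => RRRDU INVALID (collision), skipped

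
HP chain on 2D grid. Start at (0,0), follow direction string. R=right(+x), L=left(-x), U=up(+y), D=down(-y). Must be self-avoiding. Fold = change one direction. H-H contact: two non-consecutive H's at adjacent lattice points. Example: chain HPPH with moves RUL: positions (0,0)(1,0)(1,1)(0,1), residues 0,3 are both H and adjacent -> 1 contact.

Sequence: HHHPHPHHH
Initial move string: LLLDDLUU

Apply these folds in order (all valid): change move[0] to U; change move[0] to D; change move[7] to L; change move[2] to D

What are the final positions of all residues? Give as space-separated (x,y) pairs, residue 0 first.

Initial moves: LLLDDLUU
Fold: move[0]->U => ULLDDLUU (positions: [(0, 0), (0, 1), (-1, 1), (-2, 1), (-2, 0), (-2, -1), (-3, -1), (-3, 0), (-3, 1)])
Fold: move[0]->D => DLLDDLUU (positions: [(0, 0), (0, -1), (-1, -1), (-2, -1), (-2, -2), (-2, -3), (-3, -3), (-3, -2), (-3, -1)])
Fold: move[7]->L => DLLDDLUL (positions: [(0, 0), (0, -1), (-1, -1), (-2, -1), (-2, -2), (-2, -3), (-3, -3), (-3, -2), (-4, -2)])
Fold: move[2]->D => DLDDDLUL (positions: [(0, 0), (0, -1), (-1, -1), (-1, -2), (-1, -3), (-1, -4), (-2, -4), (-2, -3), (-3, -3)])

Answer: (0,0) (0,-1) (-1,-1) (-1,-2) (-1,-3) (-1,-4) (-2,-4) (-2,-3) (-3,-3)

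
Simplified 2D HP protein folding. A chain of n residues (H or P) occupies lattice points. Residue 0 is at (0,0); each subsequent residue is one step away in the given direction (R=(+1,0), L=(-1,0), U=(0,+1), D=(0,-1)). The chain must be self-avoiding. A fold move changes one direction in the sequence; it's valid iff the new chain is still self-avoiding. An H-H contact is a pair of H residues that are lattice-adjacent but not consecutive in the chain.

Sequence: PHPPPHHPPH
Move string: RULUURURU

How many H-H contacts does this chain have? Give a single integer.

Positions: [(0, 0), (1, 0), (1, 1), (0, 1), (0, 2), (0, 3), (1, 3), (1, 4), (2, 4), (2, 5)]
No H-H contacts found.

Answer: 0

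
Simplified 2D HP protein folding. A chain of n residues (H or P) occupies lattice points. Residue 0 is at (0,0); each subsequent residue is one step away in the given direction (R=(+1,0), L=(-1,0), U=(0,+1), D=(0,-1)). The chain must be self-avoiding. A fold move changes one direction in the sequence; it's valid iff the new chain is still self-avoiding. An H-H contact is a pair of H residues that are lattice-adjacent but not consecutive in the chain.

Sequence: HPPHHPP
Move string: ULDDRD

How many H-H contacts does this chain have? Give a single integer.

Answer: 1

Derivation:
Positions: [(0, 0), (0, 1), (-1, 1), (-1, 0), (-1, -1), (0, -1), (0, -2)]
H-H contact: residue 0 @(0,0) - residue 3 @(-1, 0)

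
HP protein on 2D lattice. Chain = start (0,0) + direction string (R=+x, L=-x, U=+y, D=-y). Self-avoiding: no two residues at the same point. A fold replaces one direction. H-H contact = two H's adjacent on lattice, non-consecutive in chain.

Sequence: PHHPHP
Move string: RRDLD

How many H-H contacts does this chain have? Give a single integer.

Positions: [(0, 0), (1, 0), (2, 0), (2, -1), (1, -1), (1, -2)]
H-H contact: residue 1 @(1,0) - residue 4 @(1, -1)

Answer: 1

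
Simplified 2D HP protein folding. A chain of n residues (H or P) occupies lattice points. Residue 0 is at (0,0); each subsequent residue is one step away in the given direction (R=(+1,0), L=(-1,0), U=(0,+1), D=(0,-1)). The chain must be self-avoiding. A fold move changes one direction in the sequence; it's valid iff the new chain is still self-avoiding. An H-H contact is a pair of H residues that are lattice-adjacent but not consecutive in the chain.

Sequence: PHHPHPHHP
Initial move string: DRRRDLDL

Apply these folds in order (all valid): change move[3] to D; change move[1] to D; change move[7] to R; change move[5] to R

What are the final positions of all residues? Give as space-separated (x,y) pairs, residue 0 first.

Answer: (0,0) (0,-1) (0,-2) (1,-2) (1,-3) (1,-4) (2,-4) (2,-5) (3,-5)

Derivation:
Initial moves: DRRRDLDL
Fold: move[3]->D => DRRDDLDL (positions: [(0, 0), (0, -1), (1, -1), (2, -1), (2, -2), (2, -3), (1, -3), (1, -4), (0, -4)])
Fold: move[1]->D => DDRDDLDL (positions: [(0, 0), (0, -1), (0, -2), (1, -2), (1, -3), (1, -4), (0, -4), (0, -5), (-1, -5)])
Fold: move[7]->R => DDRDDLDR (positions: [(0, 0), (0, -1), (0, -2), (1, -2), (1, -3), (1, -4), (0, -4), (0, -5), (1, -5)])
Fold: move[5]->R => DDRDDRDR (positions: [(0, 0), (0, -1), (0, -2), (1, -2), (1, -3), (1, -4), (2, -4), (2, -5), (3, -5)])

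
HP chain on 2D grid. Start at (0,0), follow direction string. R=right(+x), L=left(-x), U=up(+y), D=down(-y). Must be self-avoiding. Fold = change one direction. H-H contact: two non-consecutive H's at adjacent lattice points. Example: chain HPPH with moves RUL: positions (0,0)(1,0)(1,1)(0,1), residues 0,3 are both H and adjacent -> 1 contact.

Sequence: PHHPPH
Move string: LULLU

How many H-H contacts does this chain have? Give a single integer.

Positions: [(0, 0), (-1, 0), (-1, 1), (-2, 1), (-3, 1), (-3, 2)]
No H-H contacts found.

Answer: 0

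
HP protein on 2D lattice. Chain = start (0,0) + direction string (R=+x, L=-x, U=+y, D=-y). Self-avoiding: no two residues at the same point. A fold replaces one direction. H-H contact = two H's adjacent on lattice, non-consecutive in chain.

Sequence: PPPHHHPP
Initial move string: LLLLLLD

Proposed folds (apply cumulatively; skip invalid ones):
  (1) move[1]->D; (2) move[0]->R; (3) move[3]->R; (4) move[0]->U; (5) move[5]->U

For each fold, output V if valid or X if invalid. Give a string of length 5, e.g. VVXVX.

Initial: LLLLLLD -> [(0, 0), (-1, 0), (-2, 0), (-3, 0), (-4, 0), (-5, 0), (-6, 0), (-6, -1)]
Fold 1: move[1]->D => LDLLLLD VALID
Fold 2: move[0]->R => RDLLLLD VALID
Fold 3: move[3]->R => RDLRLLD INVALID (collision), skipped
Fold 4: move[0]->U => UDLLLLD INVALID (collision), skipped
Fold 5: move[5]->U => RDLLLUD INVALID (collision), skipped

Answer: VVXXX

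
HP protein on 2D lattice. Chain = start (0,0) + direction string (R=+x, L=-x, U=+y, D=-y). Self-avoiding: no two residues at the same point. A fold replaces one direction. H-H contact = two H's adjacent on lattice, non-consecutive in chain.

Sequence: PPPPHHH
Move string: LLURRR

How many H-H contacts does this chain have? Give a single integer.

Positions: [(0, 0), (-1, 0), (-2, 0), (-2, 1), (-1, 1), (0, 1), (1, 1)]
No H-H contacts found.

Answer: 0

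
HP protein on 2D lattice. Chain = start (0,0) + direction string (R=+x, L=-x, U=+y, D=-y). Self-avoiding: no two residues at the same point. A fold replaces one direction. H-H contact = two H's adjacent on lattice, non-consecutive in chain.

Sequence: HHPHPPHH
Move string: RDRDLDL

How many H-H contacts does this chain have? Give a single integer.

Positions: [(0, 0), (1, 0), (1, -1), (2, -1), (2, -2), (1, -2), (1, -3), (0, -3)]
No H-H contacts found.

Answer: 0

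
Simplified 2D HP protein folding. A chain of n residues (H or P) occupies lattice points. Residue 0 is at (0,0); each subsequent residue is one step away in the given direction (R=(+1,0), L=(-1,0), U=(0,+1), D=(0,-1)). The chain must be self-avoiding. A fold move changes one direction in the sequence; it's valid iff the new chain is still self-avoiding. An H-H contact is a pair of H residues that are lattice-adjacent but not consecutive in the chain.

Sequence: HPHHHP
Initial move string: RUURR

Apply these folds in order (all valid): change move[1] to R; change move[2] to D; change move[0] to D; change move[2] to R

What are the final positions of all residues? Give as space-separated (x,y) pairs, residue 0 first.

Initial moves: RUURR
Fold: move[1]->R => RRURR (positions: [(0, 0), (1, 0), (2, 0), (2, 1), (3, 1), (4, 1)])
Fold: move[2]->D => RRDRR (positions: [(0, 0), (1, 0), (2, 0), (2, -1), (3, -1), (4, -1)])
Fold: move[0]->D => DRDRR (positions: [(0, 0), (0, -1), (1, -1), (1, -2), (2, -2), (3, -2)])
Fold: move[2]->R => DRRRR (positions: [(0, 0), (0, -1), (1, -1), (2, -1), (3, -1), (4, -1)])

Answer: (0,0) (0,-1) (1,-1) (2,-1) (3,-1) (4,-1)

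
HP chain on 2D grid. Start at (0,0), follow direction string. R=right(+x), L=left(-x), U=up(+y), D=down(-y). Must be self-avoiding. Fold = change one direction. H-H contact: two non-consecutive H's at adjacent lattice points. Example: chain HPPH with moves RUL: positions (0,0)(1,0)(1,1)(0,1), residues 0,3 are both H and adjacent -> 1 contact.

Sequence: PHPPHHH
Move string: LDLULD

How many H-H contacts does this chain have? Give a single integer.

Answer: 1

Derivation:
Positions: [(0, 0), (-1, 0), (-1, -1), (-2, -1), (-2, 0), (-3, 0), (-3, -1)]
H-H contact: residue 1 @(-1,0) - residue 4 @(-2, 0)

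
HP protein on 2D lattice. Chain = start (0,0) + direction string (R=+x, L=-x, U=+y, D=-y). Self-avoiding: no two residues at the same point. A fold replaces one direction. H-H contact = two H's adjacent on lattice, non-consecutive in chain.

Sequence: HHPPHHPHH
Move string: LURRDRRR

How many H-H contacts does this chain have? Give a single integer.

Answer: 1

Derivation:
Positions: [(0, 0), (-1, 0), (-1, 1), (0, 1), (1, 1), (1, 0), (2, 0), (3, 0), (4, 0)]
H-H contact: residue 0 @(0,0) - residue 5 @(1, 0)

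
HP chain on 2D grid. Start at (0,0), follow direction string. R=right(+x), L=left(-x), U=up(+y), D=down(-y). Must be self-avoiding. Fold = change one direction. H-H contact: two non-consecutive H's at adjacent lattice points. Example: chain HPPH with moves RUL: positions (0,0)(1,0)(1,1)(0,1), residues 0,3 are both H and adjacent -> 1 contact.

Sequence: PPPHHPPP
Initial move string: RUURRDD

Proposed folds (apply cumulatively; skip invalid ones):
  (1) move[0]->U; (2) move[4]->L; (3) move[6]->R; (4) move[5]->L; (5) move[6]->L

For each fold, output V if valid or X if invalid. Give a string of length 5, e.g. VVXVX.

Answer: VXVXV

Derivation:
Initial: RUURRDD -> [(0, 0), (1, 0), (1, 1), (1, 2), (2, 2), (3, 2), (3, 1), (3, 0)]
Fold 1: move[0]->U => UUURRDD VALID
Fold 2: move[4]->L => UUURLDD INVALID (collision), skipped
Fold 3: move[6]->R => UUURRDR VALID
Fold 4: move[5]->L => UUURRLR INVALID (collision), skipped
Fold 5: move[6]->L => UUURRDL VALID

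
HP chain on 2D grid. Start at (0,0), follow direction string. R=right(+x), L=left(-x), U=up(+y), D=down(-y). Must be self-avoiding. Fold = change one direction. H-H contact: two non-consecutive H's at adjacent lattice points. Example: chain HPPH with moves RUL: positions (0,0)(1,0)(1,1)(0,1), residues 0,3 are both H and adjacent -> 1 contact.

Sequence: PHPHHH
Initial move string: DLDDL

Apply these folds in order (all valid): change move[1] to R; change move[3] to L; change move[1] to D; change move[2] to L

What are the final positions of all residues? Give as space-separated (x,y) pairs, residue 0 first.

Answer: (0,0) (0,-1) (0,-2) (-1,-2) (-2,-2) (-3,-2)

Derivation:
Initial moves: DLDDL
Fold: move[1]->R => DRDDL (positions: [(0, 0), (0, -1), (1, -1), (1, -2), (1, -3), (0, -3)])
Fold: move[3]->L => DRDLL (positions: [(0, 0), (0, -1), (1, -1), (1, -2), (0, -2), (-1, -2)])
Fold: move[1]->D => DDDLL (positions: [(0, 0), (0, -1), (0, -2), (0, -3), (-1, -3), (-2, -3)])
Fold: move[2]->L => DDLLL (positions: [(0, 0), (0, -1), (0, -2), (-1, -2), (-2, -2), (-3, -2)])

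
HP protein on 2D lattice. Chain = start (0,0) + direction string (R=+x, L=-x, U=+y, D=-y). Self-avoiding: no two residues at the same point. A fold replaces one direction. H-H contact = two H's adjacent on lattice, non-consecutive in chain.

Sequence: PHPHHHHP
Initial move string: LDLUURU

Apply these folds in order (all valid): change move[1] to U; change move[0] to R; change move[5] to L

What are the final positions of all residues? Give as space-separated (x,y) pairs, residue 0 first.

Answer: (0,0) (1,0) (1,1) (0,1) (0,2) (0,3) (-1,3) (-1,4)

Derivation:
Initial moves: LDLUURU
Fold: move[1]->U => LULUURU (positions: [(0, 0), (-1, 0), (-1, 1), (-2, 1), (-2, 2), (-2, 3), (-1, 3), (-1, 4)])
Fold: move[0]->R => RULUURU (positions: [(0, 0), (1, 0), (1, 1), (0, 1), (0, 2), (0, 3), (1, 3), (1, 4)])
Fold: move[5]->L => RULUULU (positions: [(0, 0), (1, 0), (1, 1), (0, 1), (0, 2), (0, 3), (-1, 3), (-1, 4)])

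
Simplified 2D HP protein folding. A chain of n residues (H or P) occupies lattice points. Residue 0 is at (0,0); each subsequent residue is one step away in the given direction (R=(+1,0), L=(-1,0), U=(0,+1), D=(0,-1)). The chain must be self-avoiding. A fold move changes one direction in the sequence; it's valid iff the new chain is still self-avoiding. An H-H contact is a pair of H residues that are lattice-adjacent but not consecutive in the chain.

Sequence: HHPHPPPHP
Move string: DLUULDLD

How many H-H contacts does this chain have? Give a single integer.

Positions: [(0, 0), (0, -1), (-1, -1), (-1, 0), (-1, 1), (-2, 1), (-2, 0), (-3, 0), (-3, -1)]
H-H contact: residue 0 @(0,0) - residue 3 @(-1, 0)

Answer: 1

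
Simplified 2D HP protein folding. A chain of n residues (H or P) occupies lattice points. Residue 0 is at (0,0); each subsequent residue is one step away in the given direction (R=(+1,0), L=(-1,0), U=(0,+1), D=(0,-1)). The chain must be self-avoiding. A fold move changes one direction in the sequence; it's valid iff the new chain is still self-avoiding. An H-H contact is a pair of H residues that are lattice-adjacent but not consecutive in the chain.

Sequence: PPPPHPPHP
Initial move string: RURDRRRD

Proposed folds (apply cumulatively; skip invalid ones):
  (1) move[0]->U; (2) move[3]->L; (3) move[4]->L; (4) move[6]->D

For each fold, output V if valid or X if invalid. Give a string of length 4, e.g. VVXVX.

Initial: RURDRRRD -> [(0, 0), (1, 0), (1, 1), (2, 1), (2, 0), (3, 0), (4, 0), (5, 0), (5, -1)]
Fold 1: move[0]->U => UURDRRRD VALID
Fold 2: move[3]->L => UURLRRRD INVALID (collision), skipped
Fold 3: move[4]->L => UURDLRRD INVALID (collision), skipped
Fold 4: move[6]->D => UURDRRDD VALID

Answer: VXXV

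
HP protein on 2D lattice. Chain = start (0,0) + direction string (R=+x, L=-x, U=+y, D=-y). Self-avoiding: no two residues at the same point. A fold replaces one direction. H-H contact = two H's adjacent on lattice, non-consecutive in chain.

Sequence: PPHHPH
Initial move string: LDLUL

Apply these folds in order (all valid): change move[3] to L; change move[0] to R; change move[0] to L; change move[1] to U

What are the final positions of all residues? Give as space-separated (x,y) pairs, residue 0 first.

Initial moves: LDLUL
Fold: move[3]->L => LDLLL (positions: [(0, 0), (-1, 0), (-1, -1), (-2, -1), (-3, -1), (-4, -1)])
Fold: move[0]->R => RDLLL (positions: [(0, 0), (1, 0), (1, -1), (0, -1), (-1, -1), (-2, -1)])
Fold: move[0]->L => LDLLL (positions: [(0, 0), (-1, 0), (-1, -1), (-2, -1), (-3, -1), (-4, -1)])
Fold: move[1]->U => LULLL (positions: [(0, 0), (-1, 0), (-1, 1), (-2, 1), (-3, 1), (-4, 1)])

Answer: (0,0) (-1,0) (-1,1) (-2,1) (-3,1) (-4,1)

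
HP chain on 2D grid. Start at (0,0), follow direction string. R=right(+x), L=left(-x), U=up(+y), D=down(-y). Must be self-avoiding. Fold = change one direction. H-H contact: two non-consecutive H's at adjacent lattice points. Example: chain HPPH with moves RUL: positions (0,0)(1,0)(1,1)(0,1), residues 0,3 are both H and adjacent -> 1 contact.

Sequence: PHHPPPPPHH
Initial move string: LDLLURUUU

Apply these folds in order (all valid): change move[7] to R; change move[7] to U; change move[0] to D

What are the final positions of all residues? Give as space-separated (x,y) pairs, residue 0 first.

Answer: (0,0) (0,-1) (0,-2) (-1,-2) (-2,-2) (-2,-1) (-1,-1) (-1,0) (-1,1) (-1,2)

Derivation:
Initial moves: LDLLURUUU
Fold: move[7]->R => LDLLURURU (positions: [(0, 0), (-1, 0), (-1, -1), (-2, -1), (-3, -1), (-3, 0), (-2, 0), (-2, 1), (-1, 1), (-1, 2)])
Fold: move[7]->U => LDLLURUUU (positions: [(0, 0), (-1, 0), (-1, -1), (-2, -1), (-3, -1), (-3, 0), (-2, 0), (-2, 1), (-2, 2), (-2, 3)])
Fold: move[0]->D => DDLLURUUU (positions: [(0, 0), (0, -1), (0, -2), (-1, -2), (-2, -2), (-2, -1), (-1, -1), (-1, 0), (-1, 1), (-1, 2)])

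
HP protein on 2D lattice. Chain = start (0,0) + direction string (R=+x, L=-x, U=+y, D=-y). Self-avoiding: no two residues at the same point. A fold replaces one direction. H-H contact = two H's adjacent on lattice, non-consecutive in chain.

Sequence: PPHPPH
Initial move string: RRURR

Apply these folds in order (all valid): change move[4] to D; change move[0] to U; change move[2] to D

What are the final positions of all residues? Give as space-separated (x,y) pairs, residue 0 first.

Answer: (0,0) (0,1) (1,1) (1,0) (2,0) (2,-1)

Derivation:
Initial moves: RRURR
Fold: move[4]->D => RRURD (positions: [(0, 0), (1, 0), (2, 0), (2, 1), (3, 1), (3, 0)])
Fold: move[0]->U => URURD (positions: [(0, 0), (0, 1), (1, 1), (1, 2), (2, 2), (2, 1)])
Fold: move[2]->D => URDRD (positions: [(0, 0), (0, 1), (1, 1), (1, 0), (2, 0), (2, -1)])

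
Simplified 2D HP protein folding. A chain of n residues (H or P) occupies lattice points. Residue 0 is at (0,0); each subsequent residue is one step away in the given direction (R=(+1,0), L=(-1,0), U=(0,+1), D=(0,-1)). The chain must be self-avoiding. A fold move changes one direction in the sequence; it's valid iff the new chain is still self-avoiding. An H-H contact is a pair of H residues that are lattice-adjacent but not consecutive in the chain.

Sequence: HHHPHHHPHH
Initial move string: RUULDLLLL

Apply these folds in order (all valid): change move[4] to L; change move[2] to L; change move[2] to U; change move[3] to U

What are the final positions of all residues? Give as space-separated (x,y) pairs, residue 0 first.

Initial moves: RUULDLLLL
Fold: move[4]->L => RUULLLLLL (positions: [(0, 0), (1, 0), (1, 1), (1, 2), (0, 2), (-1, 2), (-2, 2), (-3, 2), (-4, 2), (-5, 2)])
Fold: move[2]->L => RULLLLLLL (positions: [(0, 0), (1, 0), (1, 1), (0, 1), (-1, 1), (-2, 1), (-3, 1), (-4, 1), (-5, 1), (-6, 1)])
Fold: move[2]->U => RUULLLLLL (positions: [(0, 0), (1, 0), (1, 1), (1, 2), (0, 2), (-1, 2), (-2, 2), (-3, 2), (-4, 2), (-5, 2)])
Fold: move[3]->U => RUUULLLLL (positions: [(0, 0), (1, 0), (1, 1), (1, 2), (1, 3), (0, 3), (-1, 3), (-2, 3), (-3, 3), (-4, 3)])

Answer: (0,0) (1,0) (1,1) (1,2) (1,3) (0,3) (-1,3) (-2,3) (-3,3) (-4,3)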